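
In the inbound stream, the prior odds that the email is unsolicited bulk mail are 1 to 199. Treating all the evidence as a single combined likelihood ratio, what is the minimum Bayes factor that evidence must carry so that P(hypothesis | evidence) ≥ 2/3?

398

Prior odds = 1/199.
Target odds = (2/3)/(1/3) = 2.
Required Bayes factor = 2 ÷ (1/199) = 398.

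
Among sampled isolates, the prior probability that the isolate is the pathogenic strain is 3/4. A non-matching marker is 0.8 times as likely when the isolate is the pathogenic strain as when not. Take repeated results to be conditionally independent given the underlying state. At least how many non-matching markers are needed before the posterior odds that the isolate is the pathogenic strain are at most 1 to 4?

Prior odds = 0.75/0.25 = 3.
Likelihood ratio per non-matching marker = 0.8.
Target odds = 0.25.
Need 3 × 0.8ⁿ ≤ 0.25, i.e. 0.8ⁿ ≤ 1/12.
0.8¹¹ = 4194304/48828125 is still above 1/12 but 0.8¹² = 16777216/244140625 is at or below it, so n = 12.

12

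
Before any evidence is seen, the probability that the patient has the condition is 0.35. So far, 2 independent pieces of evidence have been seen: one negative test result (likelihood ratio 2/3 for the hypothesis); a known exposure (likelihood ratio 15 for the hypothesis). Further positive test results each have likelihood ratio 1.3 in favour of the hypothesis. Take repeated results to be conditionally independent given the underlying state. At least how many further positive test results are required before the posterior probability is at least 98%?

Prior odds = 0.35/0.65 = 7/13.
Combined Bayes factor of the evidence already in hand = (2/3) × 15 = 10.
Odds after that evidence = (7/13) × 10 = 70/13.
Target odds = 0.98/0.02 = 49.
Need 1.3ⁿ ≥ 49 ÷ (70/13) = 9.1.
1.3⁸ = 815730721/100000000 falls short of 9.1 but 1.3⁹ ≈10.6045 reaches it, so n = 9.

9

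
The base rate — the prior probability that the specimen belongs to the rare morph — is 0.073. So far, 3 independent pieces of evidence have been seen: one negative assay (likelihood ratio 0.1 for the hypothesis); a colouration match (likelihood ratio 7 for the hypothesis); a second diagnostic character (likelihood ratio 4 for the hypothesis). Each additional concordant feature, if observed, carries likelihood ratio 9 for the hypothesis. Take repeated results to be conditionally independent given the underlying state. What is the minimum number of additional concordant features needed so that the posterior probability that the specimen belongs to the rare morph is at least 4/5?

Prior odds = 0.073/0.927 = 73/927.
Combined Bayes factor of the evidence already in hand = 0.1 × 7 × 4 = 2.8.
Odds after that evidence = (73/927) × 2.8 = 1022/4635.
Target odds = 0.8/0.2 = 4.
Need 9ⁿ ≥ 4 ÷ (1022/4635) = 9270/511.
9¹ = 9 falls short of 9270/511 but 9² = 81 reaches it, so n = 2.

2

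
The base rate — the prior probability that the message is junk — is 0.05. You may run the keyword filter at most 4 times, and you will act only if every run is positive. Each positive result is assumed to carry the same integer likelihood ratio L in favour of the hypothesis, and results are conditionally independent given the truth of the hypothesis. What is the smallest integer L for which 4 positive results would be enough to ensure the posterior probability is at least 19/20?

5

Prior odds = 0.05/0.95 = 1/19.
Target odds = 0.95/0.05 = 19.
Need L⁴ ≥ 19 ÷ (1/19) = 361.
4⁴ = 256 < 361 ≤ 625 = 5⁴, so L = 5.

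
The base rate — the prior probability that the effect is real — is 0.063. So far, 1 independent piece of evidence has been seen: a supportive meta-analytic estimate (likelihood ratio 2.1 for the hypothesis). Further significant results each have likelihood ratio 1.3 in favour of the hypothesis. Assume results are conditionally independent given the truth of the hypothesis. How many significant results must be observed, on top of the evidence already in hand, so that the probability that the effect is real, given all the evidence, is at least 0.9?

16

Prior odds = 0.063/0.937 = 63/937.
Bayes factor of the evidence already in hand = 2.1.
Odds after that evidence = (63/937) × 2.1 = 1323/9370.
Target odds = 0.9/0.1 = 9.
Need 1.3ⁿ ≥ 9 ÷ (1323/9370) = 9370/147.
1.3¹⁵ ≈51.1859 falls short of 9370/147 but 1.3¹⁶ ≈66.5417 reaches it, so n = 16.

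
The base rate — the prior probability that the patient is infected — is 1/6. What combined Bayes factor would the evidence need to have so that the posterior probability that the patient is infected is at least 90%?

Prior odds = (1/6)/(5/6) = 0.2.
Target odds = 0.9/0.1 = 9.
Required Bayes factor = 9 ÷ 0.2 = 45.

45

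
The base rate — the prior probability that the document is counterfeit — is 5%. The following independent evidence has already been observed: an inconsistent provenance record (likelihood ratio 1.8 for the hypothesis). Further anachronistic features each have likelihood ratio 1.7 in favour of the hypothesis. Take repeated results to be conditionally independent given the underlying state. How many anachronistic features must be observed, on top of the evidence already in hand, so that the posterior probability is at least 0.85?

8

Prior odds = 0.05/0.95 = 1/19.
Bayes factor of the evidence already in hand = 1.8.
Odds after that evidence = (1/19) × 1.8 = 9/95.
Target odds = 0.85/0.15 = 17/3.
Need 1.7ⁿ ≥ 17/3 ÷ (9/95) = 1615/27.
1.7⁷ = 410338673/10000000 falls short of 1615/27 but 1.7⁸ ≈69.7576 reaches it, so n = 8.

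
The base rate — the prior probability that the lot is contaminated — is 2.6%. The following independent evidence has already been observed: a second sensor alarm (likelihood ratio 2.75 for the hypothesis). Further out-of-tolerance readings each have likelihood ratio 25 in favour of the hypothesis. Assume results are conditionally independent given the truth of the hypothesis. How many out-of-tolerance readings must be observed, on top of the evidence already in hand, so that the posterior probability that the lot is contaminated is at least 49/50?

Prior odds = 0.026/0.974 = 13/487.
Bayes factor of the evidence already in hand = 2.75.
Odds after that evidence = (13/487) × 2.75 = 143/1948.
Target odds = 0.98/0.02 = 49.
Need 25ⁿ ≥ 49 ÷ (143/1948) = 95452/143.
25² = 625 falls short of 95452/143 but 25³ = 15625 reaches it, so n = 3.

3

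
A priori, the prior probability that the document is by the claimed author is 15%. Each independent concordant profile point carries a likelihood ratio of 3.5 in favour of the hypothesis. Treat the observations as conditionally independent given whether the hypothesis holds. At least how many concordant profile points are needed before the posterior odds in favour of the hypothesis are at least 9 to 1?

Prior odds: 0.15 ÷ 0.85 = 3/17.
Likelihood ratio per concordant profile point = 3.5.
Target odds = 9.
Need (3/17) × 3.5ⁿ ≥ 9, i.e. 3.5ⁿ ≥ 51.
3.5³ = 42.875 falls short of 51 but 3.5⁴ = 150.0625 reaches it, so n = 4.

4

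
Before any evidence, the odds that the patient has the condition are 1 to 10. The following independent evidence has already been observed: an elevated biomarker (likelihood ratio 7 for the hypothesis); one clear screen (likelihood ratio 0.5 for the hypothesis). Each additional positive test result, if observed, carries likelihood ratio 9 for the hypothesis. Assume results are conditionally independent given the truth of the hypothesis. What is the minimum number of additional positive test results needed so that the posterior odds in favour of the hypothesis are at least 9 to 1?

2

Prior odds = 0.1.
Combined Bayes factor of the evidence already in hand = 7 × 0.5 = 3.5.
Odds after that evidence = 0.1 × 3.5 = 0.35.
Target odds = 9.
Need 9ⁿ ≥ 9 ÷ 0.35 = 180/7.
9¹ = 9 falls short of 180/7 but 9² = 81 reaches it, so n = 2.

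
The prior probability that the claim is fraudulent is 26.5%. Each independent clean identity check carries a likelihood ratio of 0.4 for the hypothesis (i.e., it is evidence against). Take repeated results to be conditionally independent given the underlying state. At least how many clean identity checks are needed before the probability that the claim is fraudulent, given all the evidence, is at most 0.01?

Prior odds = 0.265/0.735 = 53/147.
Likelihood ratio per clean identity check = 0.4.
Target odds: 0.01 ÷ 0.99 = 1/99.
Need (53/147) × 0.4ⁿ ≤ 1/99, i.e. 0.4ⁿ ≤ 49/1749.
0.4³ = 0.064 is still above 49/1749 but 0.4⁴ = 0.0256 is at or below it, so n = 4.

4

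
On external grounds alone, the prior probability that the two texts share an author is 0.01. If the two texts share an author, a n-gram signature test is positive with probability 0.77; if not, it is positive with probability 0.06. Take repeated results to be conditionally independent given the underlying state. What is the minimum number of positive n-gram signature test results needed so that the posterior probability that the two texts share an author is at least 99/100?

Prior odds: 0.01 ÷ 0.99 = 1/99.
Likelihood ratio of a positive = 0.77/0.06 = 77/6.
Target odds: 0.99 ÷ 0.01 = 99.
Need (1/99) × (77/6)ⁿ ≥ 99, i.e. (77/6)ⁿ ≥ 9801.
(77/6)³ = 456533/216 falls short of 9801 but (77/6)⁴ = 35153041/1296 reaches it, so n = 4.

4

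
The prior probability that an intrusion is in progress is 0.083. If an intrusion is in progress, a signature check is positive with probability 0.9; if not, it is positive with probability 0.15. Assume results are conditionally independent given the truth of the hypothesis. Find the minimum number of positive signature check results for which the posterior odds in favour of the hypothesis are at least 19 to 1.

3

Prior odds = 0.083/0.917 = 83/917.
Likelihood ratio of a positive = 0.9/0.15 = 6.
Target odds = 19.
Require 6ⁿ ≥ 19 ÷ (83/917) = 17423/83.
6² = 36 falls short of 17423/83 but 6³ = 216 reaches it, so n = 3.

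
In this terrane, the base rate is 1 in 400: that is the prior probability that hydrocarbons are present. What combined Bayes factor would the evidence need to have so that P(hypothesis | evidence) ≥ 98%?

Prior odds = 0.0025/0.9975 = 1/399.
Target odds = 0.98/0.02 = 49.
Required Bayes factor = 49 ÷ (1/399) = 19551.

19551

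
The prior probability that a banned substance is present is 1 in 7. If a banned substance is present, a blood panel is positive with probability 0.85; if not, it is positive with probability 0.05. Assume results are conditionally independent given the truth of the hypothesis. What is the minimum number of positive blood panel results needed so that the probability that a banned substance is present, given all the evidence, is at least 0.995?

Prior odds: (1/7) ÷ (6/7) = 1/6.
Likelihood ratio of a positive = 0.85/0.05 = 17.
Target odds: 0.995 ÷ 0.005 = 199.
Need (1/6) × 17ⁿ ≥ 199, i.e. 17ⁿ ≥ 1194.
17² = 289 falls short of 1194 but 17³ = 4913 reaches it, so n = 3.

3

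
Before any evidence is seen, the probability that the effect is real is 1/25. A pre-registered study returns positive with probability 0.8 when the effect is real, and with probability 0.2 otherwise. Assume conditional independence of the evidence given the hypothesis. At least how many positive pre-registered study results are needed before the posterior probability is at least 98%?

Prior odds: 0.04 ÷ 0.96 = 1/24.
Likelihood ratio of a positive result = 0.8/0.2 = 4.
Target posterior odds = 0.98/0.02 = 49.
Need (1/24) × 4ⁿ ≥ 49, i.e. 4ⁿ ≥ 1176.
4⁵ = 1024 falls short of 1176 but 4⁶ = 4096 reaches it, so n = 6.

6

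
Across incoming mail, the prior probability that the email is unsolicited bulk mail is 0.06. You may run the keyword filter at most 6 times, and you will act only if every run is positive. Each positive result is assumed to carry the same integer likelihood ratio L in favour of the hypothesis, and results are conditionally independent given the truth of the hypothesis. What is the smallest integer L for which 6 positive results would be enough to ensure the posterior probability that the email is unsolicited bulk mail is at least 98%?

Prior odds = 0.06/0.94 = 3/47.
Target odds = 0.98/0.02 = 49.
Need L⁶ ≥ 49 ÷ (3/47) = 2303/3.
3⁶ = 729 < 2303/3 ≤ 4096 = 4⁶, so L = 4.

4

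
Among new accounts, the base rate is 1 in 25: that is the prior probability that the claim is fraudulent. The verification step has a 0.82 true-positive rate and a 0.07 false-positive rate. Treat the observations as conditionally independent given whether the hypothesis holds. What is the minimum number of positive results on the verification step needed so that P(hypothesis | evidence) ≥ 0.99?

Prior odds: 0.04 ÷ 0.96 = 1/24.
Likelihood ratio of a positive result = 0.82/0.07 = 82/7.
Target odds: 0.99 ÷ 0.01 = 99.
Need (1/24) × (82/7)ⁿ ≥ 99, i.e. (82/7)ⁿ ≥ 2376.
(82/7)³ = 551368/343 falls short of 2376 but (82/7)⁴ = 45212176/2401 reaches it, so n = 4.

4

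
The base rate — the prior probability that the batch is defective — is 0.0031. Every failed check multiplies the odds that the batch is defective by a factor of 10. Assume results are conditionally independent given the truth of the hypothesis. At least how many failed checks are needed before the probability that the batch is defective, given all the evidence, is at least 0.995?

5

Prior odds: 0.0031 ÷ 0.9969 = 31/9969.
Likelihood ratio per failed check = 10.
Target posterior odds = 0.995/0.005 = 199.
Need (31/9969) × 10ⁿ ≥ 199, i.e. 10ⁿ ≥ 1983831/31.
10⁴ = 10000 falls short of 1983831/31 but 10⁵ = 100000 reaches it, so n = 5.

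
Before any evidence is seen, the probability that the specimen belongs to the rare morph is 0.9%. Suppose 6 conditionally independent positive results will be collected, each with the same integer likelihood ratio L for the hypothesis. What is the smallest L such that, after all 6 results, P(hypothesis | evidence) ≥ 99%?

Prior odds = 0.009/0.991 = 9/991.
Target odds = 0.99/0.01 = 99.
Need L⁶ ≥ 99 ÷ (9/991) = 10901.
4⁶ = 4096 < 10901 ≤ 15625 = 5⁶, so L = 5.

5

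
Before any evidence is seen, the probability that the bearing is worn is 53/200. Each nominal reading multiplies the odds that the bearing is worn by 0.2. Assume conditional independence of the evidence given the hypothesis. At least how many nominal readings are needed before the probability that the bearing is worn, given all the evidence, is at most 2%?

Prior odds: 0.265 ÷ 0.735 = 53/147.
Likelihood ratio per nominal reading = 0.2.
Target posterior odds = 0.02/0.98 = 1/49.
Need (53/147) × 0.2ⁿ ≤ 1/49, i.e. 0.2ⁿ ≤ 3/53.
0.2¹ = 0.2 is still above 3/53 but 0.2² = 0.04 is at or below it, so n = 2.

2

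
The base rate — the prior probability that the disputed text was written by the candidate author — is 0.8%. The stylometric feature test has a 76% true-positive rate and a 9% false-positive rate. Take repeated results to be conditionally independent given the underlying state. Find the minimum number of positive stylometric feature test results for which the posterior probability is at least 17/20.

4

Prior odds = 0.008/0.992 = 1/124.
Likelihood ratio of a positive result = 0.76/0.09 = 76/9.
Target odds: 0.85 ÷ 0.15 = 17/3.
Need (1/124) × (76/9)ⁿ ≥ 17/3, i.e. (76/9)ⁿ ≥ 2108/3.
(76/9)³ = 438976/729 falls short of 2108/3 but (76/9)⁴ = 33362176/6561 reaches it, so n = 4.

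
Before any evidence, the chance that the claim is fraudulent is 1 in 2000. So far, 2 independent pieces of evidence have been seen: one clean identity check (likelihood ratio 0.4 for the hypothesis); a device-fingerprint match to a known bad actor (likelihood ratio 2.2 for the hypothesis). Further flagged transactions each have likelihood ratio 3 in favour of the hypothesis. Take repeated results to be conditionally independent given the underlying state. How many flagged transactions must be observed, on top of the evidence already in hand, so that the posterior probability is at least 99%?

Prior odds = 0.0005/0.9995 = 1/1999.
Combined Bayes factor of the evidence already in hand = 0.4 × 2.2 = 0.88.
Odds after that evidence = (1/1999) × 0.88 = 22/49975.
Target odds = 0.99/0.01 = 99.
Need 3ⁿ ≥ 99 ÷ (22/49975) = 224887.5.
3¹¹ = 177147 falls short of 224887.5 but 3¹² = 531441 reaches it, so n = 12.

12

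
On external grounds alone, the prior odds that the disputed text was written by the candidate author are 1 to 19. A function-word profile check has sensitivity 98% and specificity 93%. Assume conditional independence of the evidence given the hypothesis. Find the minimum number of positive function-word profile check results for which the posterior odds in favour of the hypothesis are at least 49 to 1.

3

Prior odds = 1/19.
False-positive rate = 1 − 0.93 = 0.07; likelihood ratio of a positive = 0.98/0.07 = 14.
Target odds = 49.
Require 14ⁿ ≥ 49 ÷ (1/19) = 931.
14² = 196 falls short of 931 but 14³ = 2744 reaches it, so n = 3.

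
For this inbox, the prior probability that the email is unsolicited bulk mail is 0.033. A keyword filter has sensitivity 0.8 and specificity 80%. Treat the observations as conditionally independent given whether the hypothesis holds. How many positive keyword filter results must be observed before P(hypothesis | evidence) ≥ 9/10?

Prior odds = 0.033/0.967 = 33/967.
False-positive rate = 1 − 0.8 = 0.2; likelihood ratio of a positive = 0.8/0.2 = 4.
Target odds: 0.9 ÷ 0.1 = 9.
Require 4ⁿ ≥ 9 ÷ (33/967) = 2901/11.
4⁴ = 256 falls short of 2901/11 but 4⁵ = 1024 reaches it, so n = 5.

5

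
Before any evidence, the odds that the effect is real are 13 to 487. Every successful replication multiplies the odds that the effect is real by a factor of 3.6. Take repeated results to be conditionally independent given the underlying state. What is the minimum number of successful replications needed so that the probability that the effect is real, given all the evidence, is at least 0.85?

5

Prior odds = 13/487.
Likelihood ratio per successful replication = 3.6.
Target odds: 0.85 ÷ 0.15 = 17/3.
Need (13/487) × 3.6ⁿ ≥ 17/3, i.e. 3.6ⁿ ≥ 8279/39.
3.6⁴ = 167.9616 falls short of 8279/39 but 3.6⁵ = 604.66176 reaches it, so n = 5.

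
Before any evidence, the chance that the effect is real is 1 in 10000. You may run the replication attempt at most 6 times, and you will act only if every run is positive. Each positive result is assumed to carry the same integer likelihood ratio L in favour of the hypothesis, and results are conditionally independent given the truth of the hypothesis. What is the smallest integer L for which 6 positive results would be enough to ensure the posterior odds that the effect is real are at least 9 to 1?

Prior odds = 0.0001/0.9999 = 1/9999.
Target odds = 9.
Need L⁶ ≥ 9 ÷ (1/9999) = 89991.
6⁶ = 46656 < 89991 ≤ 117649 = 7⁶, so L = 7.

7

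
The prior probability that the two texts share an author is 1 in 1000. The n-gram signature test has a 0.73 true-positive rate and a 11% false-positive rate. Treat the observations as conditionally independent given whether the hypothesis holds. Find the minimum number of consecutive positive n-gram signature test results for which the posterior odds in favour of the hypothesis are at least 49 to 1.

6

Prior odds: 0.001 ÷ 0.999 = 1/999.
Likelihood ratio of a positive result = 0.73/0.11 = 73/11.
Target odds = 49.
Require (73/11)ⁿ ≥ 49 ÷ (1/999) = 48951.
(73/11)⁵ ≈12872.1 falls short of 48951 but (73/11)⁶ ≈85424.2 reaches it, so n = 6.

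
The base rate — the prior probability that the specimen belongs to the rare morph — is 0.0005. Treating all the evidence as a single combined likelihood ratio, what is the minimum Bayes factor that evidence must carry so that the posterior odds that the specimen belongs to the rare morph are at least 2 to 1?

3998

Prior odds = 0.0005/0.9995 = 1/1999.
Target odds = 2.
Required Bayes factor = 2 ÷ (1/1999) = 3998.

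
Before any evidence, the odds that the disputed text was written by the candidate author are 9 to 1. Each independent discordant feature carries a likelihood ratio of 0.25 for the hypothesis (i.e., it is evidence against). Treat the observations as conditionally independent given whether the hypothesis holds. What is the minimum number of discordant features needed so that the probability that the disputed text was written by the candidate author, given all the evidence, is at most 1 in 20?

Prior odds = 9.
Likelihood ratio per discordant feature = 0.25.
Target odds: 0.05 ÷ 0.95 = 1/19.
Need 9 × 0.25ⁿ ≤ 1/19, i.e. 0.25ⁿ ≤ 1/171.
0.25³ = 0.015625 is still above 1/171 but 0.25⁴ = 0.00390625 is at or below it, so n = 4.

4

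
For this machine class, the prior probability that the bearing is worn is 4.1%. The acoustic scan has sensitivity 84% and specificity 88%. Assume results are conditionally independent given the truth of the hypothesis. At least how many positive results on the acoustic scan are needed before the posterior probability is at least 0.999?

6

Prior odds = 0.041/0.959 = 41/959.
False-positive rate = 1 − 0.88 = 0.12; likelihood ratio of a positive = 0.84/0.12 = 7.
Target odds: 0.999 ÷ 0.001 = 999.
Require 7ⁿ ≥ 999 ÷ (41/959) = 958041/41.
7⁵ = 16807 falls short of 958041/41 but 7⁶ = 117649 reaches it, so n = 6.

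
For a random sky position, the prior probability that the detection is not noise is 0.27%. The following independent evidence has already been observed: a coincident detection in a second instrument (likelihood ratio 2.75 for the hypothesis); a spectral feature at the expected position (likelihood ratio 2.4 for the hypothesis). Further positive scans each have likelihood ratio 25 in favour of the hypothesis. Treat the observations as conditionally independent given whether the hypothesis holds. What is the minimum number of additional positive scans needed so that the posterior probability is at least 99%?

3

Prior odds = 0.0027/0.9973 = 27/9973.
Combined Bayes factor of the evidence already in hand = 2.75 × 2.4 = 6.6.
Odds after that evidence = (27/9973) × 6.6 = 891/49865.
Target odds = 0.99/0.01 = 99.
Need 25ⁿ ≥ 99 ÷ (891/49865) = 49865/9.
25² = 625 falls short of 49865/9 but 25³ = 15625 reaches it, so n = 3.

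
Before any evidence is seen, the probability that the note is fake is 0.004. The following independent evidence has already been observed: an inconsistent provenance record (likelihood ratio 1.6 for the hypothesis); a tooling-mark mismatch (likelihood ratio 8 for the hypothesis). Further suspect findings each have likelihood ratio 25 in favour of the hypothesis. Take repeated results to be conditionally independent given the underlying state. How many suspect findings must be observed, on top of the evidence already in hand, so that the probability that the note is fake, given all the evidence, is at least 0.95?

2

Prior odds = 0.004/0.996 = 1/249.
Combined Bayes factor of the evidence already in hand = 1.6 × 8 = 12.8.
Odds after that evidence = (1/249) × 12.8 = 64/1245.
Target odds = 0.95/0.05 = 19.
Need 25ⁿ ≥ 19 ÷ (64/1245) = 369.609375.
25¹ = 25 falls short of 369.609375 but 25² = 625 reaches it, so n = 2.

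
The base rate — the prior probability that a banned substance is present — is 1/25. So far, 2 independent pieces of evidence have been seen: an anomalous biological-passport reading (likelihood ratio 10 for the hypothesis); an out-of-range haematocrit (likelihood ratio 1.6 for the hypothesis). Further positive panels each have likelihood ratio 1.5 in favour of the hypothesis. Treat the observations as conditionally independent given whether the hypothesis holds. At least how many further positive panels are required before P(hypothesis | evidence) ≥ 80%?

Prior odds = 0.04/0.96 = 1/24.
Combined Bayes factor of the evidence already in hand = 10 × 1.6 = 16.
Odds after that evidence = (1/24) × 16 = 2/3.
Target odds = 0.8/0.2 = 4.
Need 1.5ⁿ ≥ 4 ÷ (2/3) = 6.
1.5⁴ = 5.0625 falls short of 6 but 1.5⁵ = 7.59375 reaches it, so n = 5.

5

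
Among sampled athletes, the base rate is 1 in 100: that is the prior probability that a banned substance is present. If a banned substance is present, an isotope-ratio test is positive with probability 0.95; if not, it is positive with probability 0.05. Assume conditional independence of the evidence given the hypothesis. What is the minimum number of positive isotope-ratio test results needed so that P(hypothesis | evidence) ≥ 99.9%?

4

Prior odds = 0.01/0.99 = 1/99.
Likelihood ratio of a positive = 0.95/0.05 = 19.
Target odds: 0.999 ÷ 0.001 = 999.
Require 19ⁿ ≥ 999 ÷ (1/99) = 98901.
19³ = 6859 falls short of 98901 but 19⁴ = 130321 reaches it, so n = 4.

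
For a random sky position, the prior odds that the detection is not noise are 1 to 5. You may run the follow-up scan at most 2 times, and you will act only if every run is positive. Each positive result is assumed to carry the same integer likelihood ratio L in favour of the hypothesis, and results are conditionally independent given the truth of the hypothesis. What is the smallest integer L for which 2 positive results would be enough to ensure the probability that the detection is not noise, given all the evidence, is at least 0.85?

6

Prior odds = 0.2.
Target odds = 0.85/0.15 = 17/3.
Need L² ≥ 17/3 ÷ 0.2 = 85/3.
5² = 25 < 85/3 ≤ 36 = 6², so L = 6.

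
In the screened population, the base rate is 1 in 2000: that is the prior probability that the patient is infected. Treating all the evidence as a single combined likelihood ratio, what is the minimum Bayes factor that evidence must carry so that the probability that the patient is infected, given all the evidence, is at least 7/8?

Prior odds = 0.0005/0.9995 = 1/1999.
Target odds = 0.875/0.125 = 7.
Required Bayes factor = 7 ÷ (1/1999) = 13993.

13993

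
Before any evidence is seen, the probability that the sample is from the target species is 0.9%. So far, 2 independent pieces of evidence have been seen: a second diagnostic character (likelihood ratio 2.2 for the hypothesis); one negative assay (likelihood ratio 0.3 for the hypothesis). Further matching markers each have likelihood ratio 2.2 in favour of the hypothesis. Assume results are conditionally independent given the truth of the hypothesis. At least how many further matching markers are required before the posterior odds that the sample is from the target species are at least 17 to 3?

Prior odds = 0.009/0.991 = 9/991.
Combined Bayes factor of the evidence already in hand = 2.2 × 0.3 = 0.66.
Odds after that evidence = (9/991) × 0.66 = 297/49550.
Target odds = 17/3.
Need 2.2ⁿ ≥ 17/3 ÷ (297/49550) = 842350/891.
2.2⁸ = 214358881/390625 falls short of 842350/891 but 2.2⁹ ≈1207.27 reaches it, so n = 9.

9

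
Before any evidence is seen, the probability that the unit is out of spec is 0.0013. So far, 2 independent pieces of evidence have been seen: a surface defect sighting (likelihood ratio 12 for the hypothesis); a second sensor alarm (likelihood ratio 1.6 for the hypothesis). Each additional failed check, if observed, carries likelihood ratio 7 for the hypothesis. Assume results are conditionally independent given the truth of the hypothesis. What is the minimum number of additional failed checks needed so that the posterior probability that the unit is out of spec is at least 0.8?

Prior odds = 0.0013/0.9987 = 13/9987.
Combined Bayes factor of the evidence already in hand = 12 × 1.6 = 19.2.
Odds after that evidence = (13/9987) × 19.2 = 416/16645.
Target odds = 0.8/0.2 = 4.
Need 7ⁿ ≥ 4 ÷ (416/16645) = 16645/104.
7² = 49 falls short of 16645/104 but 7³ = 343 reaches it, so n = 3.

3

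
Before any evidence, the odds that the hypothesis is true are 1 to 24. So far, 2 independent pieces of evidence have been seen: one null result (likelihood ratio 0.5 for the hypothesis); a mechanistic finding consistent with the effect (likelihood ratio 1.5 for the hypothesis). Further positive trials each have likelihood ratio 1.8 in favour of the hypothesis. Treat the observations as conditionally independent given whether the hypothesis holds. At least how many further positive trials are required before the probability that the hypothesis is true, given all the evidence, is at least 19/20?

Prior odds = 1/24.
Combined Bayes factor of the evidence already in hand = 0.5 × 1.5 = 0.75.
Odds after that evidence = (1/24) × 0.75 = 0.03125.
Target odds = 0.95/0.05 = 19.
Need 1.8ⁿ ≥ 19 ÷ 0.03125 = 608.
1.8¹⁰ ≈357.047 falls short of 608 but 1.8¹¹ ≈642.684 reaches it, so n = 11.

11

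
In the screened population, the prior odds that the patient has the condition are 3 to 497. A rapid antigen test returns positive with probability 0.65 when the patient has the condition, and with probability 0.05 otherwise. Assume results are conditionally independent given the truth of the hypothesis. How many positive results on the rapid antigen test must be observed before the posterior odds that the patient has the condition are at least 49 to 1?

Prior odds = 3/497.
Likelihood ratio of a positive result = 0.65/0.05 = 13.
Target odds = 49.
Require 13ⁿ ≥ 49 ÷ (3/497) = 24353/3.
13³ = 2197 falls short of 24353/3 but 13⁴ = 28561 reaches it, so n = 4.

4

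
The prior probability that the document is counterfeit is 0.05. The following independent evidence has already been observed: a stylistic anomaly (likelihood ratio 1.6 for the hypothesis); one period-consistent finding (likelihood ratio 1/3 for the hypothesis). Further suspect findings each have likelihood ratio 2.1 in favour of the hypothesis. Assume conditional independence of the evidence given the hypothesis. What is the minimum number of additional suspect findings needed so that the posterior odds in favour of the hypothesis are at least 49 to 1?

Prior odds = 0.05/0.95 = 1/19.
Combined Bayes factor of the evidence already in hand = 1.6 × (1/3) = 8/15.
Odds after that evidence = (1/19) × 8/15 = 8/285.
Target odds = 49.
Need 2.1ⁿ ≥ 49 ÷ (8/285) = 1745.625.
2.1¹⁰ ≈1667.99 falls short of 1745.625 but 2.1¹¹ ≈3502.78 reaches it, so n = 11.

11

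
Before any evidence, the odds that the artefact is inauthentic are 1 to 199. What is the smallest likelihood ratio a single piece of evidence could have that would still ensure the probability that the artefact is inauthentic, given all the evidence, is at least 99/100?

19701

Prior odds = 1/199.
Target odds = 0.99/0.01 = 99.
Required Bayes factor = 99 ÷ (1/199) = 19701.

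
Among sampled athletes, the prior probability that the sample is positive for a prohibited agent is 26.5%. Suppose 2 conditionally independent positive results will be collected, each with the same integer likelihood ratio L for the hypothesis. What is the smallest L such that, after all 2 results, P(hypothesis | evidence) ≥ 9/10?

5

Prior odds = 0.265/0.735 = 53/147.
Target odds = 0.9/0.1 = 9.
Need L² ≥ 9 ÷ (53/147) = 1323/53.
4² = 16 < 1323/53 ≤ 25 = 5², so L = 5.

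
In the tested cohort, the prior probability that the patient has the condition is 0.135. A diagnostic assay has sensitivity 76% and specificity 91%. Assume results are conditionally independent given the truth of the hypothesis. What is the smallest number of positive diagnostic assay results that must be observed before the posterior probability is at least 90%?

Prior odds: 0.135 ÷ 0.865 = 27/173.
False-positive rate = 1 − 0.91 = 0.09; likelihood ratio of a positive = 0.76/0.09 = 76/9.
Target odds: 0.9 ÷ 0.1 = 9.
Require (76/9)ⁿ ≥ 9 ÷ (27/173) = 173/3.
(76/9)¹ = 76/9 falls short of 173/3 but (76/9)² = 5776/81 reaches it, so n = 2.

2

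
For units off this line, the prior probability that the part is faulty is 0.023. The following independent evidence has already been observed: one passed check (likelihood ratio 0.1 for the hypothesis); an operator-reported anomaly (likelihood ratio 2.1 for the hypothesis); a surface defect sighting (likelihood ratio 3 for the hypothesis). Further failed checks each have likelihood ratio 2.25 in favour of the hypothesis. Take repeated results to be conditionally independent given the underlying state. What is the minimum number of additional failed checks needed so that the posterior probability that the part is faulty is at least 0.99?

Prior odds = 0.023/0.977 = 23/977.
Combined Bayes factor of the evidence already in hand = 0.1 × 2.1 × 3 = 0.63.
Odds after that evidence = (23/977) × 0.63 = 1449/97700.
Target odds = 0.99/0.01 = 99.
Need 2.25ⁿ ≥ 99 ÷ (1449/97700) = 1074700/161.
2.25¹⁰ ≈3325.26 falls short of 1074700/161 but 2.25¹¹ ≈7481.83 reaches it, so n = 11.

11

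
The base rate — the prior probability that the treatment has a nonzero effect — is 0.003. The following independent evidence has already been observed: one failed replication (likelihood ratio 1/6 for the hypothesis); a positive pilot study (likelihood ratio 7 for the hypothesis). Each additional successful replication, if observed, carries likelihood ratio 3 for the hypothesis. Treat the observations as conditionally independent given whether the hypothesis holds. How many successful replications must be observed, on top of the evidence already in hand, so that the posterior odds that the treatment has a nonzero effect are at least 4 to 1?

Prior odds = 0.003/0.997 = 3/997.
Combined Bayes factor of the evidence already in hand = (1/6) × 7 = 7/6.
Odds after that evidence = (3/997) × 7/6 = 7/1994.
Target odds = 4.
Need 3ⁿ ≥ 4 ÷ (7/1994) = 7976/7.
3⁶ = 729 falls short of 7976/7 but 3⁷ = 2187 reaches it, so n = 7.

7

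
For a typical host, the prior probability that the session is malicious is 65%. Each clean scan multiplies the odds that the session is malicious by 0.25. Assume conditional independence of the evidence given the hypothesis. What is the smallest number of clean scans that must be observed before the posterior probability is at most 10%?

Prior odds: 0.65 ÷ 0.35 = 13/7.
Likelihood ratio per clean scan = 0.25.
Target odds: 0.1 ÷ 0.9 = 1/9.
Need (13/7) × 0.25ⁿ ≤ 1/9, i.e. 0.25ⁿ ≤ 7/117.
0.25² = 0.0625 is still above 7/117 but 0.25³ = 0.015625 is at or below it, so n = 3.

3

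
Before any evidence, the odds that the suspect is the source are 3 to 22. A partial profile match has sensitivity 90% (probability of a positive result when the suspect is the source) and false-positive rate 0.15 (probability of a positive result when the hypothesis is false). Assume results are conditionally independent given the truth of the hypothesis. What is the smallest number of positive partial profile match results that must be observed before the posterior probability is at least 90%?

3

Prior odds = 3/22.
Likelihood ratio of a positive result = 0.9/0.15 = 6.
Target posterior odds = 0.9/0.1 = 9.
Require 6ⁿ ≥ 9 ÷ (3/22) = 66.
6² = 36 falls short of 66 but 6³ = 216 reaches it, so n = 3.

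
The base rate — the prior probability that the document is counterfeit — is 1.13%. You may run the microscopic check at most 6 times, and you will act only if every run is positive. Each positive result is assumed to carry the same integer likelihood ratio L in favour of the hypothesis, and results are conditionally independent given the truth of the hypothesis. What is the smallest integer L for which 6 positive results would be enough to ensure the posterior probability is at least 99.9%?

Prior odds = 0.0113/0.9887 = 113/9887.
Target odds = 0.999/0.001 = 999.
Need L⁶ ≥ 999 ÷ (113/9887) = 9877113/113.
6⁶ = 46656 < 9877113/113 ≤ 117649 = 7⁶, so L = 7.

7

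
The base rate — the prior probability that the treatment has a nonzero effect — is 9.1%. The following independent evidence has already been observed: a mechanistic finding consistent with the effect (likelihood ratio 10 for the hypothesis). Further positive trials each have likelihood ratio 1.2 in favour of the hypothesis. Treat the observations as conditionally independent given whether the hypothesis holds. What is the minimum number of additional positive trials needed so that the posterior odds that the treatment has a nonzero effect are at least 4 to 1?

Prior odds = 0.091/0.909 = 91/909.
Bayes factor of the evidence already in hand = 10.
Odds after that evidence = (91/909) × 10 = 910/909.
Target odds = 4.
Need 1.2ⁿ ≥ 4 ÷ (910/909) = 1818/455.
1.2⁷ = 279936/78125 falls short of 1818/455 but 1.2⁸ = 1679616/390625 reaches it, so n = 8.

8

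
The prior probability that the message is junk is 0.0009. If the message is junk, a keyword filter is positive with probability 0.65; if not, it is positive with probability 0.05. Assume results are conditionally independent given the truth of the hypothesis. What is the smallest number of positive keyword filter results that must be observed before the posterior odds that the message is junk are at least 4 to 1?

Prior odds = 0.0009/0.9991 = 9/9991.
Likelihood ratio of a positive = 0.65/0.05 = 13.
Target odds = 4.
Need (9/9991) × 13ⁿ ≥ 4, i.e. 13ⁿ ≥ 39964/9.
13³ = 2197 falls short of 39964/9 but 13⁴ = 28561 reaches it, so n = 4.

4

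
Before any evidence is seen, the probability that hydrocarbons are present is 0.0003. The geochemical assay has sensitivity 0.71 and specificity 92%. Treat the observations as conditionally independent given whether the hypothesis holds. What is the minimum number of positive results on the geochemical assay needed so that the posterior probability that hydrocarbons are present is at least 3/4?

Prior odds: 0.0003 ÷ 0.9997 = 3/9997.
False-positive rate = 1 − 0.92 = 0.08; likelihood ratio of a positive = 0.71/0.08 = 8.875.
Target posterior odds = 0.75/0.25 = 3.
Require 8.875ⁿ ≥ 3 ÷ (3/9997) = 9997.
8.875⁴ = 25411681/4096 falls short of 9997 but 8.875⁵ ≈55060.7 reaches it, so n = 5.

5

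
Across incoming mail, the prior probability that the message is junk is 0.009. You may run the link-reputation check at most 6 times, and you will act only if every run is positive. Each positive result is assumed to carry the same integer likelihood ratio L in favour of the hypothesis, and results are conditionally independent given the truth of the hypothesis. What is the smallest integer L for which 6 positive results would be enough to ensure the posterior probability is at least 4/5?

Prior odds = 0.009/0.991 = 9/991.
Target odds = 0.8/0.2 = 4.
Need L⁶ ≥ 4 ÷ (9/991) = 3964/9.
2⁶ = 64 < 3964/9 ≤ 729 = 3⁶, so L = 3.

3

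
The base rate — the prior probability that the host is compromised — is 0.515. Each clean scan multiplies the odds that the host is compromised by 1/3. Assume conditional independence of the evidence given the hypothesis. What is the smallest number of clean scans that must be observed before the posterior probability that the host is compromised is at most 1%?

5

Prior odds = 0.515/0.485 = 103/97.
Likelihood ratio per clean scan = 1/3.
Target odds: 0.01 ÷ 0.99 = 1/99.
Need (103/97) × (1/3)ⁿ ≤ 1/99, i.e. (1/3)ⁿ ≤ 97/10197.
(1/3)⁴ = 1/81 is still above 97/10197 but (1/3)⁵ = 1/243 is at or below it, so n = 5.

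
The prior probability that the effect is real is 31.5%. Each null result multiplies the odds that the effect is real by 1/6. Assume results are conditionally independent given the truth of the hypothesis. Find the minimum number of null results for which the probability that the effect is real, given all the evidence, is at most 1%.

3

Prior odds = 0.315/0.685 = 63/137.
Likelihood ratio per null result = 1/6.
Target posterior odds = 0.01/0.99 = 1/99.
Require (1/6)ⁿ ≤ 1/99 ÷ (63/137) = 137/6237.
(1/6)² = 1/36 is still above 137/6237 but (1/6)³ = 1/216 is at or below it, so n = 3.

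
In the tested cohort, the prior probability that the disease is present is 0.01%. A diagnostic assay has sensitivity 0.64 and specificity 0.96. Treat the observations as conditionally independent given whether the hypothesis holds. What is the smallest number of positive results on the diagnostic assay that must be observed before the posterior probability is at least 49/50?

Prior odds = 0.0001/0.9999 = 1/9999.
False-positive rate = 1 − 0.96 = 0.04; likelihood ratio of a positive = 0.64/0.04 = 16.
Target odds: 0.98 ÷ 0.02 = 49.
Require 16ⁿ ≥ 49 ÷ (1/9999) = 489951.
16⁴ = 65536 falls short of 489951 but 16⁵ = 1048576 reaches it, so n = 5.

5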